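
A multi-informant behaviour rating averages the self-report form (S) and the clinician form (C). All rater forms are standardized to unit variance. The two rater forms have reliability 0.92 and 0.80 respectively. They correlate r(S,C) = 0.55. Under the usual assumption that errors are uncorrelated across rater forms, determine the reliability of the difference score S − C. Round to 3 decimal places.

0.689

Var(S−C) = 1 + 1 − 2·0.55 = 2 − 1.1 = 0.9.
With uncorrelated errors the cross-covariances are all true-score covariance, so they carry over unchanged; only the diagonal terms shrink to ρᵢσᵢ².
True-score variance = [0.92 + 0.80] − 1.1 = 1.72 − 1.1 = 0.62.
Reliability = 0.62 / 0.9 = 0.689.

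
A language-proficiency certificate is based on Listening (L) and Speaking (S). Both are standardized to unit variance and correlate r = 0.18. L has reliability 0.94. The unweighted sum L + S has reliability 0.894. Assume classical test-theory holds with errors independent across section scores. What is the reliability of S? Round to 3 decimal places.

0.810

Var(L+S) = 2 + 2·0.18 = 2.360.
True-score variance = ρ_L + ρ_S + 2·0.18, so 0.894 = (0.94 + ρ_S + 0.36) / 2.360.
ρ_S = 0.894·2.360 − 0.94 − 0.36 = 0.810.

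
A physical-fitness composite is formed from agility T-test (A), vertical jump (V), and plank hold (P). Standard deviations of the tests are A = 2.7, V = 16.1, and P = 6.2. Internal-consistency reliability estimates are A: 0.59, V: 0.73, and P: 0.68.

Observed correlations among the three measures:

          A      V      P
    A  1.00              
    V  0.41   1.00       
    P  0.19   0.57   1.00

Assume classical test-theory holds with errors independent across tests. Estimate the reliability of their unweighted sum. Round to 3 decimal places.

Var(A+V+P) = 2.7² + 16.1² + 6.2² + 2·[2.7·16.1·0.41 + 2.7·6.2·0.19 + 16.1·6.2·0.57] = 304.94 + 155.801 = 460.741.
Under uncorrelated errors the observed covariances equal the true-score covariances, so only the own-variance terms attenuate.
True-score variance = [2.7²·0.59 + 16.1²·0.73 + 6.2²·0.68] + 155.801 = 219.664 + 155.801 = 375.465.
Reliability = 375.465 / 460.741 = 0.815.

0.815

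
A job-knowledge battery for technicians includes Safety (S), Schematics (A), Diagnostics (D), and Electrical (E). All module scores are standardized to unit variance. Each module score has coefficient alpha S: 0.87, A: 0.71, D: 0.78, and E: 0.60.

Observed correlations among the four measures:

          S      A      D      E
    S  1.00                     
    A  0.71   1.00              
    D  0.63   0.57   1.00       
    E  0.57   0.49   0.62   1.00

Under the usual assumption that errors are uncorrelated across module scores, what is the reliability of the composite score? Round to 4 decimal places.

Var(S+A+D+E) = 4 + 2·[0.71 + 0.63 + 0.57 + 0.57 + 0.49 + 0.62] = 4 + 7.18 = 11.18.
Under uncorrelated errors the observed covariances equal the true-score covariances, so only the own-variance terms attenuate.
True-score variance = [0.87 + 0.71 + 0.78 + 0.60] + 7.18 = 2.96 + 7.18 = 10.14.
Reliability = 10.14 / 11.18 = 0.9070.

0.9070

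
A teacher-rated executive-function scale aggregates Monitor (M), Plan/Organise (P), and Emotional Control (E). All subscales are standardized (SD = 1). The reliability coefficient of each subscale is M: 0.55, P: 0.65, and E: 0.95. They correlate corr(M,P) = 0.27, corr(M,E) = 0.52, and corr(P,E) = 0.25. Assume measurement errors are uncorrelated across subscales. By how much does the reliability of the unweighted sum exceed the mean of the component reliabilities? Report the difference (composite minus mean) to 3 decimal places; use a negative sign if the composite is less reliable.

Var(sum) = 3 + 2.08 = 5.08; true-score variance = 2.15 + 2.08 = 4.23; composite reliability = 0.8327.
Mean component reliability = 0.7167.
Difference = 0.8327 − 0.7167 = 0.116.

0.116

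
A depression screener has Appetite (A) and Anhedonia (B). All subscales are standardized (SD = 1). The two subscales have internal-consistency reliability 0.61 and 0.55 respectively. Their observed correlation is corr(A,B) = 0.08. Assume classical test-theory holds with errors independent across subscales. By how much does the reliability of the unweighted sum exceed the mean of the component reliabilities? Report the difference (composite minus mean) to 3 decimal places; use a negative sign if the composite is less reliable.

0.031

Var(sum) = 2 + 0.16 = 2.16; true-score variance = 1.16 + 0.16 = 1.32; composite reliability = 0.6111.
Mean component reliability = 0.5800.
Difference = 0.6111 − 0.5800 = 0.031.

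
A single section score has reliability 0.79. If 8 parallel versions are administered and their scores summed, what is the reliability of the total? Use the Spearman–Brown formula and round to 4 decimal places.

0.9678

ρ_k = kρ / (1 + (k−1)ρ) = 8·0.79 / (1 + 7·0.79) = 6.320 / 6.530 = 0.9678.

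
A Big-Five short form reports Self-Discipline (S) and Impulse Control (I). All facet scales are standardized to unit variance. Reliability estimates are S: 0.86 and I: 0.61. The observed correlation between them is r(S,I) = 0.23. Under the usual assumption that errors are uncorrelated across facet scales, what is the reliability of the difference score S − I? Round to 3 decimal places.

Var(S−I) = 1 + 1 − 2·0.23 = 2 − 0.46 = 1.54.
Because errors are independent across components, Cov(Tᵢ,Tⱼ) = Cov(Xᵢ,Xⱼ); the off-diagonal part of the true-score variance is the same as above.
True-score variance = [0.86 + 0.61] − 0.46 = 1.47 − 0.46 = 1.01.
Reliability = 1.01 / 1.54 = 0.656.

0.656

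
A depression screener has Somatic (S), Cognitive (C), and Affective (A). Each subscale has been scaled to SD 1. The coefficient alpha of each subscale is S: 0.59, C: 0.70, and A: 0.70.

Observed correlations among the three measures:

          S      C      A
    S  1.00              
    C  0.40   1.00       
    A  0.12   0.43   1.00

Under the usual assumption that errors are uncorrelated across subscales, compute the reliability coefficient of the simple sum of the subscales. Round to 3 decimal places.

0.794

Var(S+C+A) = 3 + 2·[0.40 + 0.12 + 0.43] = 3 + 1.9 = 4.9.
Under uncorrelated errors the observed covariances equal the true-score covariances, so only the own-variance terms attenuate.
True-score variance = [0.59 + 0.70 + 0.70] + 1.9 = 1.99 + 1.9 = 3.89.
Reliability = 3.89 / 4.9 = 0.794.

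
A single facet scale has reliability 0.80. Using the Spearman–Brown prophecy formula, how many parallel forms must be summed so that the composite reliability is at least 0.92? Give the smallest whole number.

k ≥ ρ*(1−ρ₁)/(ρ₁(1−ρ*)) = 0.92·0.20 / (0.80·0.08) = 2.875.
Smallest integer k = 3.

3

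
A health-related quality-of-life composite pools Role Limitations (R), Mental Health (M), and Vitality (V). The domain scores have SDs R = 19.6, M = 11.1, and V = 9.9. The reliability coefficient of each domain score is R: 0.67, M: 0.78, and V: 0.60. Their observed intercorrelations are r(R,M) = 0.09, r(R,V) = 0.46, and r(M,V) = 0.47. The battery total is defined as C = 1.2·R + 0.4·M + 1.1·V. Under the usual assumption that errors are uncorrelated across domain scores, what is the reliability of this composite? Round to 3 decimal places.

0.764

Var(C) = 1.2²·19.6² + 0.4²·11.1² + 1.1²·9.9² + 2·[0.48·19.6·11.1·0.09 + 1.32·19.6·9.9·0.46 + 0.44·11.1·9.9·0.47] = 691.496 + 299.89 = 991.386.
Under uncorrelated errors the observed covariances equal the true-score covariances, so only the own-variance terms attenuate.
True-score variance = [1.2²·19.6²·0.67 + 0.4²·11.1²·0.78 + 1.1²·9.9²·0.60] + 299.89 = 457.169 + 299.89 = 757.059.
Reliability = 757.059 / 991.386 = 0.764.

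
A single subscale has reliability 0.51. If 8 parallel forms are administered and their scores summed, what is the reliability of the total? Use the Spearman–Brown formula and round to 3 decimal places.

ρ_k = kρ / (1 + (k−1)ρ) = 8·0.51 / (1 + 7·0.51) = 4.080 / 4.570 = 0.893.

0.893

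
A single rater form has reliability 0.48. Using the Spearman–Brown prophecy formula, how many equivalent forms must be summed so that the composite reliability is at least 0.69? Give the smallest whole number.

k ≥ ρ*(1−ρ₁)/(ρ₁(1−ρ*)) = 0.69·0.52 / (0.48·0.31) = 2.411.
Smallest integer k = 3.

3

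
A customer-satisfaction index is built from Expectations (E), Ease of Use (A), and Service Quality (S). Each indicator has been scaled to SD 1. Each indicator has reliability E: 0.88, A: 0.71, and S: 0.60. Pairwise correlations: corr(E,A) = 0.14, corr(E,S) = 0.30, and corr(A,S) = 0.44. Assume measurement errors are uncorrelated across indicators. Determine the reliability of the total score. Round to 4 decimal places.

0.8298

Var(E+A+S) = 3 + 2·[0.14 + 0.30 + 0.44] = 3 + 1.76 = 4.76.
Under uncorrelated errors the observed covariances equal the true-score covariances, so only the own-variance terms attenuate.
True-score variance = [0.88 + 0.71 + 0.60] + 1.76 = 2.19 + 1.76 = 3.95.
Reliability = 3.95 / 4.76 = 0.8298.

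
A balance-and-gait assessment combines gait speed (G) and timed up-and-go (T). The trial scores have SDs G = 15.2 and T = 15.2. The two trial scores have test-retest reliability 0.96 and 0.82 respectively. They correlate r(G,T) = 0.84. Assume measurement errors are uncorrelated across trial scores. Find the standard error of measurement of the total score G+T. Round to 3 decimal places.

7.129

Var(total) = 462.08 + 388.147 = 850.227.
True-score variance = 411.251 + 388.147 = 799.398, so reliability = 0.9402.
Error variance = 850.227 − 799.398 = 50.8288; SEM = √50.8288 = 7.129.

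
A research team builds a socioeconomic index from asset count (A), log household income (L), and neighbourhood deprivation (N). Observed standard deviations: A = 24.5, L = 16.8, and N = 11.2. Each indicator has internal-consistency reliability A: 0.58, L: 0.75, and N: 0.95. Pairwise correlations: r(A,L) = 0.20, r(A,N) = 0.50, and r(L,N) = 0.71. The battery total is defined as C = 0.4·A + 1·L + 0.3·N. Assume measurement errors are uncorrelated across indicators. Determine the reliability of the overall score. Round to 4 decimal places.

Var(C) = 0.4²·24.5² + 16.8² + 0.3²·11.2² + 2·[0.4·24.5·16.8·0.20 + 0.12·24.5·11.2·0.50 + 0.3·16.8·11.2·0.71] = 389.57 + 178.94 = 568.51.
Because errors are independent across components, Cov(Tᵢ,Tⱼ) = Cov(Xᵢ,Xⱼ); the off-diagonal part of the true-score variance is the same as above.
True-score variance = [0.4²·24.5²·0.58 + 16.8²·0.75 + 0.3²·11.2²·0.95] + 178.94 = 278.108 + 178.94 = 457.048.
Reliability = 457.048 / 568.51 = 0.8039.

0.8039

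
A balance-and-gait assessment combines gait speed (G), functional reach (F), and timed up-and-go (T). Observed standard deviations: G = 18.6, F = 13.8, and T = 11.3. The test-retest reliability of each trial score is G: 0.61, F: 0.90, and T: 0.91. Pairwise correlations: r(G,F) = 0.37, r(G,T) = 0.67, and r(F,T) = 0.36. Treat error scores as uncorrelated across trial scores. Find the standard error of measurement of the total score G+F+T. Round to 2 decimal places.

12.86

Var(total) = 664.09 + 583.861 = 1247.95.
True-score variance = 498.63 + 583.861 = 1082.49, so reliability = 0.8674.
Error variance = 1247.95 − 1082.49 = 165.46; SEM = √165.46 = 12.86.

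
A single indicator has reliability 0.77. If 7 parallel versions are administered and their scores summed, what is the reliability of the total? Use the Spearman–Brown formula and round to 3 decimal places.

0.959

ρ_k = kρ / (1 + (k−1)ρ) = 7·0.77 / (1 + 6·0.77) = 5.390 / 5.620 = 0.959.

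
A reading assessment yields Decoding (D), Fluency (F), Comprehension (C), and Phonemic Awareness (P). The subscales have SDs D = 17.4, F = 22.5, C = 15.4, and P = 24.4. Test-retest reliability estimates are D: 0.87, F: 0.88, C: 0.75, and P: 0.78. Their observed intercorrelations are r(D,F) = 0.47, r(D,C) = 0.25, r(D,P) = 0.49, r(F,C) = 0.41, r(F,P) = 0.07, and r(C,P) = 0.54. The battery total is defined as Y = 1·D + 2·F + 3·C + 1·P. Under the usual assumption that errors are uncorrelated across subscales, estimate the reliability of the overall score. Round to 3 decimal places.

0.902

Var(Y) = 17.4² + 2²·22.5² + 3²·15.4² + 24.4² + 2·[2·17.4·22.5·0.47 + 3·17.4·15.4·0.25 + 17.4·24.4·0.49 + 6·22.5·15.4·0.41 + 2·22.5·24.4·0.07 + 3·15.4·24.4·0.54] = 5057.56 + 4629.99 = 9687.55.
Under uncorrelated errors the observed covariances equal the true-score covariances, so only the own-variance terms attenuate.
True-score variance = [17.4²·0.87 + 2²·22.5²·0.88 + 3²·15.4²·0.75 + 24.4²·0.78] + 4629.99 = 4110.61 + 4629.99 = 8740.6.
Reliability = 8740.6 / 9687.55 = 0.902.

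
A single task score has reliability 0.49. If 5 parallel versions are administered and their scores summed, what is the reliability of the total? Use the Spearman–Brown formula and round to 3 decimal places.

0.828

ρ_k = kρ / (1 + (k−1)ρ) = 5·0.49 / (1 + 4·0.49) = 2.450 / 2.960 = 0.828.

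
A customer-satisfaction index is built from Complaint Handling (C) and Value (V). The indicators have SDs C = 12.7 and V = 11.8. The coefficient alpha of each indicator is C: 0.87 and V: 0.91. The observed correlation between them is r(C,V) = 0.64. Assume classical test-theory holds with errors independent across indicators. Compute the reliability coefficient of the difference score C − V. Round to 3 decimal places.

0.692

Var(C−V) = 12.7² + 11.8² − 2·12.7·11.8·0.64 = 300.53 − 191.821 = 108.709.
With uncorrelated errors the cross-covariances are all true-score covariance, so they carry over unchanged; only the diagonal terms shrink to ρᵢσᵢ².
True-score variance = [12.7²·0.87 + 11.8²·0.91] − 191.821 = 267.031 − 191.821 = 75.2099.
Reliability = 75.2099 / 108.709 = 0.692.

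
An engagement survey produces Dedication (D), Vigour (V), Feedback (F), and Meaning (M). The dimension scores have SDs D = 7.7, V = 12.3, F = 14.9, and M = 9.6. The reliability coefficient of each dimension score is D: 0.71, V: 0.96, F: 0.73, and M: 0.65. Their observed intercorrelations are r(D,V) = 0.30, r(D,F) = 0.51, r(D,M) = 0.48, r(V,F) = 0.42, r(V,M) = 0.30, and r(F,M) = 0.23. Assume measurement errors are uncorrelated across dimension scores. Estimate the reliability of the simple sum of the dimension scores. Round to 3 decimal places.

Var(D+V+F+M) = 7.7² + 12.3² + 14.9² + 9.6² + 2·[7.7·12.3·0.30 + 7.7·14.9·0.51 + 7.7·9.6·0.48 + 12.3·14.9·0.42 + 12.3·9.6·0.30 + 14.9·9.6·0.23] = 524.75 + 535.407 = 1060.16.
Because errors are independent across components, Cov(Tᵢ,Tⱼ) = Cov(Xᵢ,Xⱼ); the off-diagonal part of the true-score variance is the same as above.
True-score variance = [7.7²·0.71 + 12.3²·0.96 + 14.9²·0.73 + 9.6²·0.65] + 535.407 = 409.306 + 535.407 = 944.713.
Reliability = 944.713 / 1060.16 = 0.891.

0.891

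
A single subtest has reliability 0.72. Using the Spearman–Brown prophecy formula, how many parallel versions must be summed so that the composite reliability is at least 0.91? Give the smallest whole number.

k ≥ ρ*(1−ρ₁)/(ρ₁(1−ρ*)) = 0.91·0.28 / (0.72·0.09) = 3.932.
Smallest integer k = 4.

4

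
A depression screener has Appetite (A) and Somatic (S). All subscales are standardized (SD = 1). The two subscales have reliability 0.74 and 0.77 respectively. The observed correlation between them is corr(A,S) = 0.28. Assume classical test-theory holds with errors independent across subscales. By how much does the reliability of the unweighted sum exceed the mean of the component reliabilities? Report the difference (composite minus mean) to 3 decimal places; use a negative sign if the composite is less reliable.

0.054

Var(sum) = 2 + 0.56 = 2.56; true-score variance = 1.51 + 0.56 = 2.07; composite reliability = 0.8086.
Mean component reliability = 0.7550.
Difference = 0.8086 − 0.7550 = 0.054.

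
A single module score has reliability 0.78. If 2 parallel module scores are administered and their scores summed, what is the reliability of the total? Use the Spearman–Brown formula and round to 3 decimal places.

ρ_k = kρ / (1 + (k−1)ρ) = 2·0.78 / (1 + 1·0.78) = 1.560 / 1.780 = 0.876.

0.876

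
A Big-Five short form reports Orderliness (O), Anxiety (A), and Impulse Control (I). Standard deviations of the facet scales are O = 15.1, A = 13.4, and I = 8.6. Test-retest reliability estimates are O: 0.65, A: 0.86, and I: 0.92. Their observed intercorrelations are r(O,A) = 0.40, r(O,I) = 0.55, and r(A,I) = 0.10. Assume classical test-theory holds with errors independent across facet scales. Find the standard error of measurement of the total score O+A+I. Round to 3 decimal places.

10.529

Var(total) = 481.53 + 327.766 = 809.296.
True-score variance = 370.671 + 327.766 = 698.437, so reliability = 0.8630.
Error variance = 809.296 − 698.437 = 110.859; SEM = √110.859 = 10.529.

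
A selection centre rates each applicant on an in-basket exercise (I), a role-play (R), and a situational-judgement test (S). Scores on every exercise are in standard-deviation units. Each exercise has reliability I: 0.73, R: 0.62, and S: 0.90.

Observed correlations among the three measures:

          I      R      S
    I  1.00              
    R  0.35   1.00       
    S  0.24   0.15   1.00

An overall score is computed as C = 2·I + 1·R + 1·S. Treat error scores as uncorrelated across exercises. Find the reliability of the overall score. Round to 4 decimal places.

0.8199

Var(C) = 2² + 1 + 1 + 2·[2·0.35 + 2·0.24 + 0.15] = 6 + 2.66 = 8.66.
Because errors are independent across components, Cov(Tᵢ,Tⱼ) = Cov(Xᵢ,Xⱼ); the off-diagonal part of the true-score variance is the same as above.
True-score variance = [2²·0.73 + 0.62 + 0.90] + 2.66 = 4.44 + 2.66 = 7.1.
Reliability = 7.1 / 8.66 = 0.8199.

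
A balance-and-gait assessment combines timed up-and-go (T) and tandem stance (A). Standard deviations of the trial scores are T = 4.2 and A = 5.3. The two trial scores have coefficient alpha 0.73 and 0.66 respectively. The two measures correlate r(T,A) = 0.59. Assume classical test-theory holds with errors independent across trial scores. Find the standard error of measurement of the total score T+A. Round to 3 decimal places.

Var(total) = 45.73 + 26.2668 = 71.9968.
True-score variance = 31.4166 + 26.2668 = 57.6834, so reliability = 0.8012.
Error variance = 71.9968 − 57.6834 = 14.3134; SEM = √14.3134 = 3.783.

3.783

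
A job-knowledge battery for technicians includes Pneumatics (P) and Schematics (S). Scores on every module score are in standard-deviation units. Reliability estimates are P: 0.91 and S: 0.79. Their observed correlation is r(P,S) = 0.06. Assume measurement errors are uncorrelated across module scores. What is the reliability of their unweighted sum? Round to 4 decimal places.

0.8585

Var(P+S) = 2 + 2·[0.06] = 2 + 0.12 = 2.12.
With uncorrelated errors the cross-covariances are all true-score covariance, so they carry over unchanged; only the diagonal terms shrink to ρᵢσᵢ².
True-score variance = [0.91 + 0.79] + 0.12 = 1.7 + 0.12 = 1.82.
Reliability = 1.82 / 2.12 = 0.8585.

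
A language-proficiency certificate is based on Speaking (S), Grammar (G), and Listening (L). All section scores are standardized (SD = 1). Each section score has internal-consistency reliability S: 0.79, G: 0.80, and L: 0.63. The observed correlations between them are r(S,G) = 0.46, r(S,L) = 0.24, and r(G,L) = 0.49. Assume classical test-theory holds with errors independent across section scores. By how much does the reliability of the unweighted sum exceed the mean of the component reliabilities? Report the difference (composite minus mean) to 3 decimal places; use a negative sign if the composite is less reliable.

Var(sum) = 3 + 2.38 = 5.38; true-score variance = 2.22 + 2.38 = 4.6; composite reliability = 0.8550.
Mean component reliability = 0.7400.
Difference = 0.8550 − 0.7400 = 0.115.

0.115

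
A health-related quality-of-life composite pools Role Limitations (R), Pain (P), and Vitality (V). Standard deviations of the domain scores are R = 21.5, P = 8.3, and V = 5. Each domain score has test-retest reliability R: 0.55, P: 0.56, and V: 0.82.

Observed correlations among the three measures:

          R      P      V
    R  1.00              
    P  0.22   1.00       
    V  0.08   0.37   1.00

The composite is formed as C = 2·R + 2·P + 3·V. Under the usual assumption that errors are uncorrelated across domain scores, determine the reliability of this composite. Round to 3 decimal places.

0.663

Var(C) = 2²·21.5² + 2²·8.3² + 3²·5² + 2·[4·21.5·8.3·0.22 + 6·21.5·5·0.08 + 6·8.3·5·0.37] = 2349.56 + 601.532 = 2951.09.
Because errors are independent across components, Cov(Tᵢ,Tⱼ) = Cov(Xᵢ,Xⱼ); the off-diagonal part of the true-score variance is the same as above.
True-score variance = [2²·21.5²·0.55 + 2²·8.3²·0.56 + 3²·5²·0.82] + 601.532 = 1355.76 + 601.532 = 1957.3.
Reliability = 1957.3 / 2951.09 = 0.663.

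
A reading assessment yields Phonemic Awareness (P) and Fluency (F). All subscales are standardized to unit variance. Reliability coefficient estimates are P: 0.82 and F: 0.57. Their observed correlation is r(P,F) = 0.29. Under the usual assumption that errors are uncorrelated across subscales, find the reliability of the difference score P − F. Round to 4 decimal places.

0.5704

Var(P−F) = 1 + 1 − 2·0.29 = 2 − 0.58 = 1.42.
Under uncorrelated errors the observed covariances equal the true-score covariances, so only the own-variance terms attenuate.
True-score variance = [0.82 + 0.57] − 0.58 = 1.39 − 0.58 = 0.81.
Reliability = 0.81 / 1.42 = 0.5704.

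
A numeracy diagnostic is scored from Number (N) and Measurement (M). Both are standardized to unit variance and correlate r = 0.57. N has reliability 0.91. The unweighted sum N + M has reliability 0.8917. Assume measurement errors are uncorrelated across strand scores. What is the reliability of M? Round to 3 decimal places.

Var(N+M) = 2 + 2·0.57 = 3.140.
True-score variance = ρ_N + ρ_M + 2·0.57, so 0.8917 = (0.91 + ρ_M + 1.14) / 3.140.
ρ_M = 0.8917·3.140 − 0.91 − 1.14 = 0.750.

0.750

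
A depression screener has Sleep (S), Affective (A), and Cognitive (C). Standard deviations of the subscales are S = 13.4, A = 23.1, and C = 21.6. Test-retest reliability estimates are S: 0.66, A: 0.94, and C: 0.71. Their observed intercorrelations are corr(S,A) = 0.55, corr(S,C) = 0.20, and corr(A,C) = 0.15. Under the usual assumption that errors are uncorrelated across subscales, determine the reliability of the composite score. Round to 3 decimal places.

0.872

Var(S+A+C) = 13.4² + 23.1² + 21.6² + 2·[13.4·23.1·0.55 + 13.4·21.6·0.20 + 23.1·21.6·0.15] = 1179.73 + 605.958 = 1785.69.
Under uncorrelated errors the observed covariances equal the true-score covariances, so only the own-variance terms attenuate.
True-score variance = [13.4²·0.66 + 23.1²·0.94 + 21.6²·0.71] + 605.958 = 951.361 + 605.958 = 1557.32.
Reliability = 1557.32 / 1785.69 = 0.872.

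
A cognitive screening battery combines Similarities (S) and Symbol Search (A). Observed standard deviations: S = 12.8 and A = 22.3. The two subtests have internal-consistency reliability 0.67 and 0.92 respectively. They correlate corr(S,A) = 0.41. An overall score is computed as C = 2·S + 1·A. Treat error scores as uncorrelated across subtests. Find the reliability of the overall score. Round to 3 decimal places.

0.842

Var(C) = 2²·12.8² + 22.3² + 2·[2·12.8·22.3·0.41] = 1152.65 + 468.122 = 1620.77.
Under uncorrelated errors the observed covariances equal the true-score covariances, so only the own-variance terms attenuate.
True-score variance = [2²·12.8²·0.67 + 22.3²·0.92] + 468.122 = 896.598 + 468.122 = 1364.72.
Reliability = 1364.72 / 1620.77 = 0.842.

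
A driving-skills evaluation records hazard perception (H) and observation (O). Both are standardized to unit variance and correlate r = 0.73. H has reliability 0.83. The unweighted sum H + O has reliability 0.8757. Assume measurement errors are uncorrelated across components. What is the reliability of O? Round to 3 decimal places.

Var(H+O) = 2 + 2·0.73 = 3.460.
True-score variance = ρ_H + ρ_O + 2·0.73, so 0.8757 = (0.83 + ρ_O + 1.46) / 3.460.
ρ_O = 0.8757·3.460 − 0.83 − 1.46 = 0.740.

0.740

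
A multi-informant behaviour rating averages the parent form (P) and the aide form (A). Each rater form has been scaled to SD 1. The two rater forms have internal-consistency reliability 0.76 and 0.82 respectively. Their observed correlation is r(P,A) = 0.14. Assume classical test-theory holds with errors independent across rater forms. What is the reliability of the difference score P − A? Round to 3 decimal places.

Var(P−A) = 1 + 1 − 2·0.14 = 2 − 0.28 = 1.72.
Under uncorrelated errors the observed covariances equal the true-score covariances, so only the own-variance terms attenuate.
True-score variance = [0.76 + 0.82] − 0.28 = 1.58 − 0.28 = 1.3.
Reliability = 1.3 / 1.72 = 0.756.

0.756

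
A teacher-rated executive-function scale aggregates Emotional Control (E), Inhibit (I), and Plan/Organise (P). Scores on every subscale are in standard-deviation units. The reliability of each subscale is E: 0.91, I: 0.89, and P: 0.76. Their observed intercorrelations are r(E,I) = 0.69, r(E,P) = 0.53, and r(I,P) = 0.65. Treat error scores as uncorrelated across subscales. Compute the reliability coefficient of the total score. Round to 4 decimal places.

0.9347

Var(E+I+P) = 3 + 2·[0.69 + 0.53 + 0.65] = 3 + 3.74 = 6.74.
With uncorrelated errors the cross-covariances are all true-score covariance, so they carry over unchanged; only the diagonal terms shrink to ρᵢσᵢ².
True-score variance = [0.91 + 0.89 + 0.76] + 3.74 = 2.56 + 3.74 = 6.3.
Reliability = 6.3 / 6.74 = 0.9347.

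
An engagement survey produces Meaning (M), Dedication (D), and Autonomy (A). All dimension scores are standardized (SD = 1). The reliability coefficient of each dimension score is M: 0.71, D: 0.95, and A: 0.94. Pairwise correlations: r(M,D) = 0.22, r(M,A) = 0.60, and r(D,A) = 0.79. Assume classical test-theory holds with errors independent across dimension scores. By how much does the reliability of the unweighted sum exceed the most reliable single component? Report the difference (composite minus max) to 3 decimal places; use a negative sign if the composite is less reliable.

-0.014

Var(sum) = 3 + 3.22 = 6.22; true-score variance = 2.6 + 3.22 = 5.82; composite reliability = 0.9357.
Max component reliability = 0.9500.
Difference = 0.9357 − 0.9500 = -0.014.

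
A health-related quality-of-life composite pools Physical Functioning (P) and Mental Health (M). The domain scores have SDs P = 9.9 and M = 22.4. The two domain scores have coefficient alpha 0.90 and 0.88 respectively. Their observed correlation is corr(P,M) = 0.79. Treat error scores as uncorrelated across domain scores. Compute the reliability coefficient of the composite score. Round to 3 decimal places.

Var(P+M) = 9.9² + 22.4² + 2·[9.9·22.4·0.79] = 599.77 + 350.381 = 950.151.
Under uncorrelated errors the observed covariances equal the true-score covariances, so only the own-variance terms attenuate.
True-score variance = [9.9²·0.90 + 22.4²·0.88] + 350.381 = 529.758 + 350.381 = 880.139.
Reliability = 880.139 / 950.151 = 0.926.

0.926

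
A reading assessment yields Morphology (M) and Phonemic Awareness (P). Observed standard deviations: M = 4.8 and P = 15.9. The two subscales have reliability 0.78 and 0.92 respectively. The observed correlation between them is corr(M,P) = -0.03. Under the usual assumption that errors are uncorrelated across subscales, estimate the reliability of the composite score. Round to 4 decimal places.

0.9068

Var(M+P) = 4.8² + 15.9² + 2·[4.8·15.9·(-0.03)] = 275.85 − 4.5792 = 271.271.
Because errors are independent across components, Cov(Tᵢ,Tⱼ) = Cov(Xᵢ,Xⱼ); the off-diagonal part of the true-score variance is the same as above.
True-score variance = [4.8²·0.78 + 15.9²·0.92] − 4.5792 = 250.556 − 4.5792 = 245.977.
Reliability = 245.977 / 271.271 = 0.9068.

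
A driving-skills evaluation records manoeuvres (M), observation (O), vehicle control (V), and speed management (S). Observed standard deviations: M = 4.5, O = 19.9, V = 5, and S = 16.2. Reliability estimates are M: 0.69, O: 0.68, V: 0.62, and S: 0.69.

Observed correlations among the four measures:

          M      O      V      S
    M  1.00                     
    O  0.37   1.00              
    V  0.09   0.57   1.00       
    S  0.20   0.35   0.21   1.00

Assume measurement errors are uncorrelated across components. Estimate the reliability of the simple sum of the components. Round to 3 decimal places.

0.810

Var(M+O+V+S) = 4.5² + 19.9² + 5² + 16.2² + 2·[4.5·19.9·0.37 + 4.5·5·0.09 + 4.5·16.2·0.20 + 19.9·5·0.57 + 19.9·16.2·0.35 + 5·16.2·0.21] = 703.7 + 472.593 = 1176.29.
With uncorrelated errors the cross-covariances are all true-score covariance, so they carry over unchanged; only the diagonal terms shrink to ρᵢσᵢ².
True-score variance = [4.5²·0.69 + 19.9²·0.68 + 5²·0.62 + 16.2²·0.69] + 472.593 = 479.843 + 472.593 = 952.436.
Reliability = 952.436 / 1176.29 = 0.810.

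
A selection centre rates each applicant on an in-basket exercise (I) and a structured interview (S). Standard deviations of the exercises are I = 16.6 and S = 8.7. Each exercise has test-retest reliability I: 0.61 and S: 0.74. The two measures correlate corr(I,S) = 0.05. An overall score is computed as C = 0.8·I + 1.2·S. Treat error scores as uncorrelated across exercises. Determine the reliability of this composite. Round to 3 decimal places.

Var(C) = 0.8²·16.6² + 1.2²·8.7² + 2·[0.96·16.6·8.7·0.05] = 285.352 + 13.8643 = 299.216.
With uncorrelated errors the cross-covariances are all true-score covariance, so they carry over unchanged; only the diagonal terms shrink to ρᵢσᵢ².
True-score variance = [0.8²·16.6²·0.61 + 1.2²·8.7²·0.74] + 13.8643 = 188.234 + 13.8643 = 202.098.
Reliability = 202.098 / 299.216 = 0.675.

0.675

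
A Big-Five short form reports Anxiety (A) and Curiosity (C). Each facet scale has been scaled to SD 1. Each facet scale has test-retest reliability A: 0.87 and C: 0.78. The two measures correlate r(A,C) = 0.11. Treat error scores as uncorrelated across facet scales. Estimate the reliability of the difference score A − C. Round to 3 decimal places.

Var(A−C) = 1 + 1 − 2·0.11 = 2 − 0.22 = 1.78.
Under uncorrelated errors the observed covariances equal the true-score covariances, so only the own-variance terms attenuate.
True-score variance = [0.87 + 0.78] − 0.22 = 1.65 − 0.22 = 1.43.
Reliability = 1.43 / 1.78 = 0.803.

0.803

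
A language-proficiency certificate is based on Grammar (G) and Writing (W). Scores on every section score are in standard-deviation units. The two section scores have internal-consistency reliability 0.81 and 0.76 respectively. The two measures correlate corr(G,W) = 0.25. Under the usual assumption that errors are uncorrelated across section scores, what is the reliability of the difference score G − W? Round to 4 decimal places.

0.7133

Var(G−W) = 1 + 1 − 2·0.25 = 2 − 0.5 = 1.5.
Under uncorrelated errors the observed covariances equal the true-score covariances, so only the own-variance terms attenuate.
True-score variance = [0.81 + 0.76] − 0.5 = 1.57 − 0.5 = 1.07.
Reliability = 1.07 / 1.5 = 0.7133.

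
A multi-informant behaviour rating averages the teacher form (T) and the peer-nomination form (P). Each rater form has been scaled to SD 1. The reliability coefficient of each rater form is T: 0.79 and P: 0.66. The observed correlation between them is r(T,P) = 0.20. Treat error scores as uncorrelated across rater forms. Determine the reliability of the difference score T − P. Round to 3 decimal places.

0.656

Var(T−P) = 1 + 1 − 2·0.20 = 2 − 0.4 = 1.6.
With uncorrelated errors the cross-covariances are all true-score covariance, so they carry over unchanged; only the diagonal terms shrink to ρᵢσᵢ².
True-score variance = [0.79 + 0.66] − 0.4 = 1.45 − 0.4 = 1.05.
Reliability = 1.05 / 1.6 = 0.656.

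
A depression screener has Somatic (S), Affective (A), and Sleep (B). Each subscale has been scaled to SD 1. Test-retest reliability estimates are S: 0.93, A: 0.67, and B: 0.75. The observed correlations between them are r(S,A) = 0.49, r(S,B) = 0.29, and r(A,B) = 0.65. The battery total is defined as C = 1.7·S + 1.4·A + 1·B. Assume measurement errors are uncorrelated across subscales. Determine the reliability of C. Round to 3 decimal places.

0.900

Var(C) = 1.7² + 1.4² + 1 + 2·[2.38·0.49 + 1.7·0.29 + 1.4·0.65] = 5.85 + 5.1384 = 10.9884.
With uncorrelated errors the cross-covariances are all true-score covariance, so they carry over unchanged; only the diagonal terms shrink to ρᵢσᵢ².
True-score variance = [1.7²·0.93 + 1.4²·0.67 + 0.75] + 5.1384 = 4.7509 + 5.1384 = 9.8893.
Reliability = 9.8893 / 10.9884 = 0.900.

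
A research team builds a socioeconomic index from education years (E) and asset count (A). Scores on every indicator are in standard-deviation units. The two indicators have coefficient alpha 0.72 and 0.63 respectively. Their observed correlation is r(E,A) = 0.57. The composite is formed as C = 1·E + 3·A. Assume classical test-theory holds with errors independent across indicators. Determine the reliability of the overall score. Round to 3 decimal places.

Var(C) = 1 + 3² + 2·[3·0.57] = 10 + 3.42 = 13.42.
Under uncorrelated errors the observed covariances equal the true-score covariances, so only the own-variance terms attenuate.
True-score variance = [0.72 + 3²·0.63] + 3.42 = 6.39 + 3.42 = 9.81.
Reliability = 9.81 / 13.42 = 0.731.

0.731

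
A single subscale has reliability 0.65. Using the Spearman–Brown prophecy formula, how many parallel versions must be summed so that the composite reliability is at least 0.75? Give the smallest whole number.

k ≥ ρ*(1−ρ₁)/(ρ₁(1−ρ*)) = 0.75·0.35 / (0.65·0.25) = 1.615.
Smallest integer k = 2.

2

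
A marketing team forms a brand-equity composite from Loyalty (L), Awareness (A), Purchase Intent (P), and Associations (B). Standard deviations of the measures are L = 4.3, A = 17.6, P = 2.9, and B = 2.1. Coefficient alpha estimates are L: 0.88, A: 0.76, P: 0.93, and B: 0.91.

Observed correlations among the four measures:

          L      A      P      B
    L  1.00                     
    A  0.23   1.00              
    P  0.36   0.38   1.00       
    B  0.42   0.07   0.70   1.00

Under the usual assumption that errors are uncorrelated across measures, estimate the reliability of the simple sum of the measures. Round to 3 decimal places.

Var(L+A+P+B) = 4.3² + 17.6² + 2.9² + 2.1² + 2·[4.3·17.6·0.23 + 4.3·2.9·0.36 + 4.3·2.1·0.42 + 17.6·2.9·0.38 + 17.6·2.1·0.07 + 2.9·2.1·0.70] = 341.07 + 103.867 = 444.937.
Under uncorrelated errors the observed covariances equal the true-score covariances, so only the own-variance terms attenuate.
True-score variance = [4.3²·0.88 + 17.6²·0.76 + 2.9²·0.93 + 2.1²·0.91] + 103.867 = 263.523 + 103.867 = 367.39.
Reliability = 367.39 / 444.937 = 0.826.

0.826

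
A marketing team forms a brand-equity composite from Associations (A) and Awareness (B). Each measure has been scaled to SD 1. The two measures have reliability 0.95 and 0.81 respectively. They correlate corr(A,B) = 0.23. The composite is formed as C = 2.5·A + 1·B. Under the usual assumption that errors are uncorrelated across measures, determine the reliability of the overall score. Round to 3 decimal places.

Var(C) = 2.5² + 1 + 2·[2.5·0.23] = 7.25 + 1.15 = 8.4.
Under uncorrelated errors the observed covariances equal the true-score covariances, so only the own-variance terms attenuate.
True-score variance = [2.5²·0.95 + 0.81] + 1.15 = 6.7475 + 1.15 = 7.8975.
Reliability = 7.8975 / 8.4 = 0.940.

0.940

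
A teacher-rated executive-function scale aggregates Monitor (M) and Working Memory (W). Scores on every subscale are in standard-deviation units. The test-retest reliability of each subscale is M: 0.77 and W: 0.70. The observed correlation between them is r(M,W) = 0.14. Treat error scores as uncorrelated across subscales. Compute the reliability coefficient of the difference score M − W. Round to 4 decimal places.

Var(M−W) = 1 + 1 − 2·0.14 = 2 − 0.28 = 1.72.
Because errors are independent across components, Cov(Tᵢ,Tⱼ) = Cov(Xᵢ,Xⱼ); the off-diagonal part of the true-score variance is the same as above.
True-score variance = [0.77 + 0.70] − 0.28 = 1.47 − 0.28 = 1.19.
Reliability = 1.19 / 1.72 = 0.6919.

0.6919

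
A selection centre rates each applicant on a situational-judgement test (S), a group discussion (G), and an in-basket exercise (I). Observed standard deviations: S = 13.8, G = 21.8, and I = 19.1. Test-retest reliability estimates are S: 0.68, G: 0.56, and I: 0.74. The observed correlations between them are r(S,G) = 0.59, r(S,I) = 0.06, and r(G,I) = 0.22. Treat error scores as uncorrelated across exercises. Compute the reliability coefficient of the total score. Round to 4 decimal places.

Var(S+G+I) = 13.8² + 21.8² + 19.1² + 2·[13.8·21.8·0.59 + 13.8·19.1·0.06 + 21.8·19.1·0.22] = 1030.49 + 569.828 = 1600.32.
With uncorrelated errors the cross-covariances are all true-score covariance, so they carry over unchanged; only the diagonal terms shrink to ρᵢσᵢ².
True-score variance = [13.8²·0.68 + 21.8²·0.56 + 19.1²·0.74] + 569.828 = 665.593 + 569.828 = 1235.42.
Reliability = 1235.42 / 1600.32 = 0.7720.

0.7720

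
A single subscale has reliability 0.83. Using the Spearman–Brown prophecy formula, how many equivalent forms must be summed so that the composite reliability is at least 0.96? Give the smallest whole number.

k ≥ ρ*(1−ρ₁)/(ρ₁(1−ρ*)) = 0.96·0.17 / (0.83·0.04) = 4.916.
Smallest integer k = 5.

5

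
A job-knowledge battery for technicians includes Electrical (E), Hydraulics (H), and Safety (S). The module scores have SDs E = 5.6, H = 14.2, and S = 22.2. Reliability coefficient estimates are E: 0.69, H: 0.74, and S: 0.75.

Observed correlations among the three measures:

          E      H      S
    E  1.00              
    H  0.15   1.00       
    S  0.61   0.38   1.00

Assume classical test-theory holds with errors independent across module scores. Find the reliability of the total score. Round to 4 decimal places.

0.8375

Var(E+H+S) = 5.6² + 14.2² + 22.2² + 2·[5.6·14.2·0.15 + 5.6·22.2·0.61 + 14.2·22.2·0.38] = 725.84 + 415.109 = 1140.95.
With uncorrelated errors the cross-covariances are all true-score covariance, so they carry over unchanged; only the diagonal terms shrink to ρᵢσᵢ².
True-score variance = [5.6²·0.69 + 14.2²·0.74 + 22.2²·0.75] + 415.109 = 540.482 + 415.109 = 955.591.
Reliability = 955.591 / 1140.95 = 0.8375.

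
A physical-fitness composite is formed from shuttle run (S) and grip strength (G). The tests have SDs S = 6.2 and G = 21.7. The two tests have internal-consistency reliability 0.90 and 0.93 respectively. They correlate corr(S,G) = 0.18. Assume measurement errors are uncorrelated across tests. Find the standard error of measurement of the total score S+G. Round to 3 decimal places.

Var(total) = 509.33 + 48.4344 = 557.764.
True-score variance = 472.524 + 48.4344 = 520.958, so reliability = 0.9340.
Error variance = 557.764 − 520.958 = 36.8063; SEM = √36.8063 = 6.067.

6.067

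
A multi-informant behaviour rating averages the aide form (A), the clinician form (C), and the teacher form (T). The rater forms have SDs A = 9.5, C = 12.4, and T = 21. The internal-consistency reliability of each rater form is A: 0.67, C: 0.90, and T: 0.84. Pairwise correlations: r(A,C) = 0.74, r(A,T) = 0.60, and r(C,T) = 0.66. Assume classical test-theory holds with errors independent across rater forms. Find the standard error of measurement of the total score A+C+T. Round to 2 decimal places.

Var(total) = 685.01 + 757.472 = 1442.48.
True-score variance = 569.292 + 757.472 = 1326.76, so reliability = 0.9198.
Error variance = 1442.48 − 1326.76 = 115.718; SEM = √115.718 = 10.76.

10.76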